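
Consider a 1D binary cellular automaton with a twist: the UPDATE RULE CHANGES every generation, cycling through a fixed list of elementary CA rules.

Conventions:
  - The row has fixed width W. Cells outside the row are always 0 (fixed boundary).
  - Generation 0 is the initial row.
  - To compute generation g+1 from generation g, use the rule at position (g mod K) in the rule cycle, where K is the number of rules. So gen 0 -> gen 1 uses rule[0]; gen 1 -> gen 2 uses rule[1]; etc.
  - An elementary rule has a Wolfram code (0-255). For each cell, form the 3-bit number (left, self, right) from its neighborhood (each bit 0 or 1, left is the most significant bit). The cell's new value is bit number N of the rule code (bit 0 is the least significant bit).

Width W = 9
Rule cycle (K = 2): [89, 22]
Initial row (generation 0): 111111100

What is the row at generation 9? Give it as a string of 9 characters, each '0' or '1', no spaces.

Gen 0: 111111100
Gen 1 (rule 89): 100000111
Gen 2 (rule 22): 110001000
Gen 3 (rule 89): 111100111
Gen 4 (rule 22): 000011000
Gen 5 (rule 89): 111011111
Gen 6 (rule 22): 000000000
Gen 7 (rule 89): 111111111
Gen 8 (rule 22): 000000000
Gen 9 (rule 89): 111111111

Answer: 111111111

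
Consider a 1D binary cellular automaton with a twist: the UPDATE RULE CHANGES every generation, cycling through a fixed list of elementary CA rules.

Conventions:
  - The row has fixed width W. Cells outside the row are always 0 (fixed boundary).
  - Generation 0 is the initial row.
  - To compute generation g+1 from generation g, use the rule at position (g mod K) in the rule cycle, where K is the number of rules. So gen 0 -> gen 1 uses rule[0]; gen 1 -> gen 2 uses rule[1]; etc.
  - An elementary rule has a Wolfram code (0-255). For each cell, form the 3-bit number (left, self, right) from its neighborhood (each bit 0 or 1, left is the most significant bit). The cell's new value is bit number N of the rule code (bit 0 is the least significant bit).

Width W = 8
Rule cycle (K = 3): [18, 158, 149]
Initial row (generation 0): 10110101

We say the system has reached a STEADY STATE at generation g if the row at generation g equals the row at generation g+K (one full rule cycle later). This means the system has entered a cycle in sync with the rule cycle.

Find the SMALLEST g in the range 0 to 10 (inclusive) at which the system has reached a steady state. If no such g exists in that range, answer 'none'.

Gen 0: 10110101
Gen 1 (rule 18): 00000000
Gen 2 (rule 158): 00000000
Gen 3 (rule 149): 11111111
Gen 4 (rule 18): 00000000
Gen 5 (rule 158): 00000000
Gen 6 (rule 149): 11111111
Gen 7 (rule 18): 00000000
Gen 8 (rule 158): 00000000
Gen 9 (rule 149): 11111111
Gen 10 (rule 18): 00000000
Gen 11 (rule 158): 00000000
Gen 12 (rule 149): 11111111
Gen 13 (rule 18): 00000000

Answer: 1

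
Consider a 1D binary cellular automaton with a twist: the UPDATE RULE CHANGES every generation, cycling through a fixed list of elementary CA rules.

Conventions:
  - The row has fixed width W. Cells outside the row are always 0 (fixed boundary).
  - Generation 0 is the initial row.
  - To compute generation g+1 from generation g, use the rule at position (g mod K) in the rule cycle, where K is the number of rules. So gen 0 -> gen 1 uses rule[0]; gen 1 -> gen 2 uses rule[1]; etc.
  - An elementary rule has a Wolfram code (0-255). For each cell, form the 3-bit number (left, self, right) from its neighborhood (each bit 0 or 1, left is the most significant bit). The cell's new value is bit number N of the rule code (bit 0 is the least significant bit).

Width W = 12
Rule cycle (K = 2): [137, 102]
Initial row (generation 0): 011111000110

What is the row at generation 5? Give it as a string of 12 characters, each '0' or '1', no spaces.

Gen 0: 011111000110
Gen 1 (rule 137): 011110010100
Gen 2 (rule 102): 100010111100
Gen 3 (rule 137): 001000111001
Gen 4 (rule 102): 011001001011
Gen 5 (rule 137): 010000000010

Answer: 010000000010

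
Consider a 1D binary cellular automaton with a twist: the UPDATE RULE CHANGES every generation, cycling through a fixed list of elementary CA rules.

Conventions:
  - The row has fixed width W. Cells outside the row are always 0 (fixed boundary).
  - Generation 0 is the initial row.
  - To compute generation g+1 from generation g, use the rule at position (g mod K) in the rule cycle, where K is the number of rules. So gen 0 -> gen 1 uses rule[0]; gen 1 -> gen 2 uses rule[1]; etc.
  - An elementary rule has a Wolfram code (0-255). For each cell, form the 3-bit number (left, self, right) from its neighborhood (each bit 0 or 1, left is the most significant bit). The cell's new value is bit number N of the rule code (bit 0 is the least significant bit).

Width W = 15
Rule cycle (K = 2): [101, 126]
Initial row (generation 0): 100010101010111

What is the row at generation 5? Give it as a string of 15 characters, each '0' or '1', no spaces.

Answer: 110000100010001

Derivation:
Gen 0: 100010101010111
Gen 1 (rule 101): 101011111111001
Gen 2 (rule 126): 111110000001111
Gen 3 (rule 101): 000010111100001
Gen 4 (rule 126): 000111100110011
Gen 5 (rule 101): 110000100010001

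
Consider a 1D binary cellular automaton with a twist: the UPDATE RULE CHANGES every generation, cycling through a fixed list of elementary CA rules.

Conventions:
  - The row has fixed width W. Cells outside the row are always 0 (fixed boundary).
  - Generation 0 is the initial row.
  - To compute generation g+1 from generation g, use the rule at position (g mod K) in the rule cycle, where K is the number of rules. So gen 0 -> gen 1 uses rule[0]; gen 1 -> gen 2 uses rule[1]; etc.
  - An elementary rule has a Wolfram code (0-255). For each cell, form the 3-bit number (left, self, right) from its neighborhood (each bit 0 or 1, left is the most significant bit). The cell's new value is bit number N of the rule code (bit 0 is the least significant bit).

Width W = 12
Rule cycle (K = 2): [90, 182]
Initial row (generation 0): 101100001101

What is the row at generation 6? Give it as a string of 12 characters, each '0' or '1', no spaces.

Answer: 011010010110

Derivation:
Gen 0: 101100001101
Gen 1 (rule 90): 001110011100
Gen 2 (rule 182): 010101101010
Gen 3 (rule 90): 100001100001
Gen 4 (rule 182): 110010010011
Gen 5 (rule 90): 111101101111
Gen 6 (rule 182): 011010010110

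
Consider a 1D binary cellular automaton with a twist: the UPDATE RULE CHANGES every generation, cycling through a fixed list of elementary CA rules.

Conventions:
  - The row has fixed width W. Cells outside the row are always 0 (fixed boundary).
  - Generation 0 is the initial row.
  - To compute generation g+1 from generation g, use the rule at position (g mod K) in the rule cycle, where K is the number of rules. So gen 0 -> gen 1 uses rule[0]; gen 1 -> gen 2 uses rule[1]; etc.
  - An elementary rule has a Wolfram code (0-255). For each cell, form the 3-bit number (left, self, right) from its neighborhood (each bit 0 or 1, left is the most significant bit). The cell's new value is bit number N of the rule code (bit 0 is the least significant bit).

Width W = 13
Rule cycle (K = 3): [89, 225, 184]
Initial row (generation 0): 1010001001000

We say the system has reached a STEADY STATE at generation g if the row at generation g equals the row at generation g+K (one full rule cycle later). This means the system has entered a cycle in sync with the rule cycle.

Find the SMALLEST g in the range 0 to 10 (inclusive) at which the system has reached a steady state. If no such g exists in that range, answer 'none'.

Answer: none

Derivation:
Gen 0: 1010001001000
Gen 1 (rule 89): 0001100100111
Gen 2 (rule 225): 1100100000011
Gen 3 (rule 184): 1010010000010
Gen 4 (rule 89): 0001001111001
Gen 5 (rule 225): 1100000111000
Gen 6 (rule 184): 1010000110100
Gen 7 (rule 89): 0001110110011
Gen 8 (rule 225): 1100111010001
Gen 9 (rule 184): 1010110101000
Gen 10 (rule 89): 0000110000111
Gen 11 (rule 225): 1110010110011
Gen 12 (rule 184): 1101001101010
Gen 13 (rule 89): 1100101100001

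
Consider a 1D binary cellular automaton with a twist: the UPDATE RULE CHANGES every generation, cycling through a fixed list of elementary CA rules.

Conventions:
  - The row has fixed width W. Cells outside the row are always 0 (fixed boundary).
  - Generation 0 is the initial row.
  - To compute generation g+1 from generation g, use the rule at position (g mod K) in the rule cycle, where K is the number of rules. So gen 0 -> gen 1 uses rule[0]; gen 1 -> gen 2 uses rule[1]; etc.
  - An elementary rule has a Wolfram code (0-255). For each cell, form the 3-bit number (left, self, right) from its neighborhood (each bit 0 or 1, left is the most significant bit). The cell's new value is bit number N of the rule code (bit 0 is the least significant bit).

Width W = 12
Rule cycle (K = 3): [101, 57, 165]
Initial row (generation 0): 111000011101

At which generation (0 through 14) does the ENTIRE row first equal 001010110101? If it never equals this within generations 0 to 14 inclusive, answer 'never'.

Answer: never

Derivation:
Gen 0: 111000011101
Gen 1 (rule 101): 001011000111
Gen 2 (rule 57): 100110110100
Gen 3 (rule 165): 100001001101
Gen 4 (rule 101): 101101000111
Gen 5 (rule 57): 011010110100
Gen 6 (rule 165): 000111001101
Gen 7 (rule 101): 110001000111
Gen 8 (rule 57): 101100110100
Gen 9 (rule 165): 110000001101
Gen 10 (rule 101): 010111100111
Gen 11 (rule 57): 001100010100
Gen 12 (rule 165): 100001011101
Gen 13 (rule 101): 101101100111
Gen 14 (rule 57): 011011010100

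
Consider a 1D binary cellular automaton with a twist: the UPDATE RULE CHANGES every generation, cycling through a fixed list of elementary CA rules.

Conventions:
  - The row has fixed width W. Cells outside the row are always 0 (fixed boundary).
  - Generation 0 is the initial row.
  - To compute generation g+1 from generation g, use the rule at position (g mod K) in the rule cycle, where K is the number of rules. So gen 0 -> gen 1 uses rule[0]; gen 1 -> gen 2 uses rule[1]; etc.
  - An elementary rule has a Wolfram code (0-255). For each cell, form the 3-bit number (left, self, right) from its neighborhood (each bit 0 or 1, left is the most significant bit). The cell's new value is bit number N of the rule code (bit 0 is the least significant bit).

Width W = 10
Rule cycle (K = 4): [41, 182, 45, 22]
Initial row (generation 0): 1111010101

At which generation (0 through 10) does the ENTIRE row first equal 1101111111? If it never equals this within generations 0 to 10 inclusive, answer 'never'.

Answer: 2

Derivation:
Gen 0: 1111010101
Gen 1 (rule 41): 1000101010
Gen 2 (rule 182): 1101111111
Gen 3 (rule 45): 1011000000
Gen 4 (rule 22): 1000100000
Gen 5 (rule 41): 0010001111
Gen 6 (rule 182): 0111010110
Gen 7 (rule 45): 0100111100
Gen 8 (rule 22): 1111000010
Gen 9 (rule 41): 1000011000
Gen 10 (rule 182): 1100100100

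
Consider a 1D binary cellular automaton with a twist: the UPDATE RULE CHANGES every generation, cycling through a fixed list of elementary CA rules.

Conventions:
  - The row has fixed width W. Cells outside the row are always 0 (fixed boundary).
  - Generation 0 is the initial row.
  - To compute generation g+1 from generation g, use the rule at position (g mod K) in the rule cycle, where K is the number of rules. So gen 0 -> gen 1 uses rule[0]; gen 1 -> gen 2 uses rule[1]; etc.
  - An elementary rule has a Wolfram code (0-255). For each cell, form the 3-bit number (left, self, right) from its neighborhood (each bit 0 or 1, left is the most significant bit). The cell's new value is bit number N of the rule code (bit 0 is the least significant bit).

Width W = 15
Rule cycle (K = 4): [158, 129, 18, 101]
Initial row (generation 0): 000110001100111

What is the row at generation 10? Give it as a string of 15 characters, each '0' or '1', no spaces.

Gen 0: 000110001100111
Gen 1 (rule 158): 001101011011110
Gen 2 (rule 129): 100000000001100
Gen 3 (rule 18): 010000000010010
Gen 4 (rule 101): 010111111010010
Gen 5 (rule 158): 110111110011111
Gen 6 (rule 129): 000011100001110
Gen 7 (rule 18): 000100010010001
Gen 8 (rule 101): 110101010010101
Gen 9 (rule 158): 100101011110101
Gen 10 (rule 129): 000000001100000

Answer: 000000001100000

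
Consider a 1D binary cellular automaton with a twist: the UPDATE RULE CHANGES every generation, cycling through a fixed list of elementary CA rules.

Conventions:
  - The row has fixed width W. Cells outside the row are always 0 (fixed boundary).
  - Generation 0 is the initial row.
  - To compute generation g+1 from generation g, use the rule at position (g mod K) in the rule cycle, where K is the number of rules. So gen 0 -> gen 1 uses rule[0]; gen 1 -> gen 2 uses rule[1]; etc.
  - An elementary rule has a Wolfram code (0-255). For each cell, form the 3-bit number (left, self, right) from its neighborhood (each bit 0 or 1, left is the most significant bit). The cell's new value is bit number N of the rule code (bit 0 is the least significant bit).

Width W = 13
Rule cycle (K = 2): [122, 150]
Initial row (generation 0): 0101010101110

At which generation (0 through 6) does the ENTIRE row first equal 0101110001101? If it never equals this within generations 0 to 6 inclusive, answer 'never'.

Answer: never

Derivation:
Gen 0: 0101010101110
Gen 1 (rule 122): 1010101011011
Gen 2 (rule 150): 1010101000000
Gen 3 (rule 122): 0101010100000
Gen 4 (rule 150): 1101010110000
Gen 5 (rule 122): 1110101111000
Gen 6 (rule 150): 0100100110100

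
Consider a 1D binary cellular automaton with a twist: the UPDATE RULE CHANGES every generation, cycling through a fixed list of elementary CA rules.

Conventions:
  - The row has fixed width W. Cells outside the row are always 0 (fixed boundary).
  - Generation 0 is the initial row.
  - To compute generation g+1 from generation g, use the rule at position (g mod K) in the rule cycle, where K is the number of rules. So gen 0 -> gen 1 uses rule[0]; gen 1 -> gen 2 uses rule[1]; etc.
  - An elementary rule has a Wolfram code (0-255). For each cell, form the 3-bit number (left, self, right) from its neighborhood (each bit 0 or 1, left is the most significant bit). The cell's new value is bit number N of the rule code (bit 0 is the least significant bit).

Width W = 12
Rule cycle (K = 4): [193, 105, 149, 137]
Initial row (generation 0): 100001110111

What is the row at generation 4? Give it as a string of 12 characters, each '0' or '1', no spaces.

Answer: 001000100011

Derivation:
Gen 0: 100001110111
Gen 1 (rule 193): 001100110011
Gen 2 (rule 105): 101100110011
Gen 3 (rule 149): 100010001000
Gen 4 (rule 137): 001000100011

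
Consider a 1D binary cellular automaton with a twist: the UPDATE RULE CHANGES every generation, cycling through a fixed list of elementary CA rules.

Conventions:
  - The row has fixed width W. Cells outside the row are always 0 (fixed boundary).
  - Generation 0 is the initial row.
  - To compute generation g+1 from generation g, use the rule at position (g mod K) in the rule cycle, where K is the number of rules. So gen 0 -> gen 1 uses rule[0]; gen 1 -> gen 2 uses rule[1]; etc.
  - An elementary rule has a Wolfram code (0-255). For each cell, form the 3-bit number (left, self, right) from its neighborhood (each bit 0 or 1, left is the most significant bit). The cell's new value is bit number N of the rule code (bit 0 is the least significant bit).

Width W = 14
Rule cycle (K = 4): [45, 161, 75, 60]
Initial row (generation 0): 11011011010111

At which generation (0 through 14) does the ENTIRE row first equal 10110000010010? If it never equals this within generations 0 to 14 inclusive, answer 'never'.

Answer: never

Derivation:
Gen 0: 11011011010111
Gen 1 (rule 45): 10110110111100
Gen 2 (rule 161): 01001001011001
Gen 3 (rule 75): 10010010011010
Gen 4 (rule 60): 11011011010111
Gen 5 (rule 45): 10110110111100
Gen 6 (rule 161): 01001001011001
Gen 7 (rule 75): 10010010011010
Gen 8 (rule 60): 11011011010111
Gen 9 (rule 45): 10110110111100
Gen 10 (rule 161): 01001001011001
Gen 11 (rule 75): 10010010011010
Gen 12 (rule 60): 11011011010111
Gen 13 (rule 45): 10110110111100
Gen 14 (rule 161): 01001001011001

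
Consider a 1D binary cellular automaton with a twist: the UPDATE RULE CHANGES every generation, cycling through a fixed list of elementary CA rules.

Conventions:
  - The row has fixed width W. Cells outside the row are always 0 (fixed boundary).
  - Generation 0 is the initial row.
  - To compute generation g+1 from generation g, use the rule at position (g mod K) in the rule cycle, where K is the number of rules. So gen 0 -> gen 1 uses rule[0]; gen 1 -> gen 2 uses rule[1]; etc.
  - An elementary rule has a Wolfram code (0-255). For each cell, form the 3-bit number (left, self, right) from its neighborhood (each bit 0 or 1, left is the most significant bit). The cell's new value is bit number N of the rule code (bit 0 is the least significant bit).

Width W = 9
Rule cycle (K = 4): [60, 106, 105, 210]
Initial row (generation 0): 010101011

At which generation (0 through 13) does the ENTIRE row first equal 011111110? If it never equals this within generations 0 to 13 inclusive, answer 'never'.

Answer: 1

Derivation:
Gen 0: 010101011
Gen 1 (rule 60): 011111110
Gen 2 (rule 106): 110000010
Gen 3 (rule 105): 110111000
Gen 4 (rule 210): 010011100
Gen 5 (rule 60): 011010010
Gen 6 (rule 106): 111100100
Gen 7 (rule 105): 100100001
Gen 8 (rule 210): 011010010
Gen 9 (rule 60): 010111011
Gen 10 (rule 106): 101101111
Gen 11 (rule 105): 011111001
Gen 12 (rule 210): 101111110
Gen 13 (rule 60): 111000001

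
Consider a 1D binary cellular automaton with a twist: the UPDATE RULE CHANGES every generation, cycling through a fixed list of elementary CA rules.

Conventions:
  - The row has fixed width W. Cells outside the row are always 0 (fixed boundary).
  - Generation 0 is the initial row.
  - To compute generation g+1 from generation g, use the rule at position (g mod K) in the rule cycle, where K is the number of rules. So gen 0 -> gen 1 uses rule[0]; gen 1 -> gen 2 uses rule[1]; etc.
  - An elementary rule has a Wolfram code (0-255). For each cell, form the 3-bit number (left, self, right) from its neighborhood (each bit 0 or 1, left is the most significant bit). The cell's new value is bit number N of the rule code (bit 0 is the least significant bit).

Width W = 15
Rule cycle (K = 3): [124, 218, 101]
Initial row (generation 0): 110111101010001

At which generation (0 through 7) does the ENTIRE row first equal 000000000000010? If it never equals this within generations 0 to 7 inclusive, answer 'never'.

Answer: 3

Derivation:
Gen 0: 110111101010001
Gen 1 (rule 124): 111100111111001
Gen 2 (rule 218): 111111111111110
Gen 3 (rule 101): 000000000000010
Gen 4 (rule 124): 000000000000011
Gen 5 (rule 218): 000000000000111
Gen 6 (rule 101): 111111111110001
Gen 7 (rule 124): 100000000011001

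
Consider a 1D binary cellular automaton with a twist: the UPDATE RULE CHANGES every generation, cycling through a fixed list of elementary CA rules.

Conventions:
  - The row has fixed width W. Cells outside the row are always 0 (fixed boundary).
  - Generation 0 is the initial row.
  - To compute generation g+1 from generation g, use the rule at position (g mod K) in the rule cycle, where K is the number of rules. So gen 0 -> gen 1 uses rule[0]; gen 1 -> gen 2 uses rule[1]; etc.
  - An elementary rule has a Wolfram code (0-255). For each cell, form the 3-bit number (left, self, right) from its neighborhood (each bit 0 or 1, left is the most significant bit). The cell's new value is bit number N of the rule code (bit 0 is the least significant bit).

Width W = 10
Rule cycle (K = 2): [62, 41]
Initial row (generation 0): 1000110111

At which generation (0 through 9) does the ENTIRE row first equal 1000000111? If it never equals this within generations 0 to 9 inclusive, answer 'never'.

Gen 0: 1000110111
Gen 1 (rule 62): 1101101100
Gen 2 (rule 41): 1011011001
Gen 3 (rule 62): 1110110111
Gen 4 (rule 41): 1001101100
Gen 5 (rule 62): 1111011010
Gen 6 (rule 41): 1000110100
Gen 7 (rule 62): 1101101110
Gen 8 (rule 41): 1011011000
Gen 9 (rule 62): 1110110100

Answer: never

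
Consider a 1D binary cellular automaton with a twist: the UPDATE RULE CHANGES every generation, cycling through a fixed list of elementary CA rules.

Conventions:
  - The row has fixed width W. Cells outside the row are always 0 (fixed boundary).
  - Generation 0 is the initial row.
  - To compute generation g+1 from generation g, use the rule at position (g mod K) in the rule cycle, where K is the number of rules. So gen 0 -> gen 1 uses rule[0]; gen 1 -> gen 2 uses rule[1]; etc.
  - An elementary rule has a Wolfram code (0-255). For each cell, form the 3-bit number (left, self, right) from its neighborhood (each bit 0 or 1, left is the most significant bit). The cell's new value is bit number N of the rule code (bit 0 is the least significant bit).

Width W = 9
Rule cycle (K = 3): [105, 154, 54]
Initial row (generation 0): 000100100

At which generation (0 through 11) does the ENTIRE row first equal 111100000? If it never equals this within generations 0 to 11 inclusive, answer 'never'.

Gen 0: 000100100
Gen 1 (rule 105): 110000001
Gen 2 (rule 154): 101000010
Gen 3 (rule 54): 111100111
Gen 4 (rule 105): 100100101
Gen 5 (rule 154): 011011000
Gen 6 (rule 54): 100100100
Gen 7 (rule 105): 000000001
Gen 8 (rule 154): 000000010
Gen 9 (rule 54): 000000111
Gen 10 (rule 105): 111110101
Gen 11 (rule 154): 111100000

Answer: 11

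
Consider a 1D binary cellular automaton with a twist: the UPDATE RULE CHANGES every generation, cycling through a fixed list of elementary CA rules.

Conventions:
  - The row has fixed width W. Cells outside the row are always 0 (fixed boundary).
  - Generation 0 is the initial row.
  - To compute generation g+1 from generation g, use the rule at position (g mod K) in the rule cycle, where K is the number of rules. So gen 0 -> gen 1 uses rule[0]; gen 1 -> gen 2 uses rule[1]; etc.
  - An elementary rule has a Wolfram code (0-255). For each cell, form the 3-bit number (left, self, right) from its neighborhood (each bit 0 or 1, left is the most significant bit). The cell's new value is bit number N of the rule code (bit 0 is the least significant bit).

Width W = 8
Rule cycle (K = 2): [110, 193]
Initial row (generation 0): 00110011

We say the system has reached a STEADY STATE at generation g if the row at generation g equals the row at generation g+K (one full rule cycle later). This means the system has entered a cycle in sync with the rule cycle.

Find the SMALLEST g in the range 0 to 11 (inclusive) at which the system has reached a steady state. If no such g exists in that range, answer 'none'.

Answer: 0

Derivation:
Gen 0: 00110011
Gen 1 (rule 110): 01110111
Gen 2 (rule 193): 00110011
Gen 3 (rule 110): 01110111
Gen 4 (rule 193): 00110011
Gen 5 (rule 110): 01110111
Gen 6 (rule 193): 00110011
Gen 7 (rule 110): 01110111
Gen 8 (rule 193): 00110011
Gen 9 (rule 110): 01110111
Gen 10 (rule 193): 00110011
Gen 11 (rule 110): 01110111
Gen 12 (rule 193): 00110011
Gen 13 (rule 110): 01110111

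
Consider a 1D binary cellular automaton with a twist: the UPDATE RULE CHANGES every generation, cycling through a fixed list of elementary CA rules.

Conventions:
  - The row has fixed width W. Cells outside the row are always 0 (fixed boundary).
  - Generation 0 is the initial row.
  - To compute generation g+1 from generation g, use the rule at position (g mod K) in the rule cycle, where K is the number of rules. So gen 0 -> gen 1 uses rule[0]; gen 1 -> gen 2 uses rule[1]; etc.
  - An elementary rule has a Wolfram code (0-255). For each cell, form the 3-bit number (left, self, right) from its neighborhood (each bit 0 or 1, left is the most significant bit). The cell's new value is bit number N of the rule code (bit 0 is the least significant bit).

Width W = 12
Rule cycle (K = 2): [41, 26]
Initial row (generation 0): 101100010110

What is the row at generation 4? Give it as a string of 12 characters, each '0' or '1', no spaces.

Gen 0: 101100010110
Gen 1 (rule 41): 011001001100
Gen 2 (rule 26): 110110111010
Gen 3 (rule 41): 101101100100
Gen 4 (rule 26): 001001011010

Answer: 001001011010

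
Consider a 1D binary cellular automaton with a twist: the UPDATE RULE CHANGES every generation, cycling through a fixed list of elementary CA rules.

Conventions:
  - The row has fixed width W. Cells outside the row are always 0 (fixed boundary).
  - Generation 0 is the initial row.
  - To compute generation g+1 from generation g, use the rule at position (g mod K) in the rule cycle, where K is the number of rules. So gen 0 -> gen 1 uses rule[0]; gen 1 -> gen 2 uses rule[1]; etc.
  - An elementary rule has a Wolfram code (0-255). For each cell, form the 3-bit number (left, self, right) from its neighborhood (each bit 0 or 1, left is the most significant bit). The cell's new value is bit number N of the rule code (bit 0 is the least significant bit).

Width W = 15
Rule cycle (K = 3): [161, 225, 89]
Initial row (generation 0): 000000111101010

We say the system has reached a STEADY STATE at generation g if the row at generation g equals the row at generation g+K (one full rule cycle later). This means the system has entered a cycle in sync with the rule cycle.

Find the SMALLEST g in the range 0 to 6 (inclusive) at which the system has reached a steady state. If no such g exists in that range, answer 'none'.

Answer: none

Derivation:
Gen 0: 000000111101010
Gen 1 (rule 161): 111110011010100
Gen 2 (rule 225): 011110001101001
Gen 3 (rule 89): 010011101100100
Gen 4 (rule 161): 000001010000001
Gen 5 (rule 225): 111100100111100
Gen 6 (rule 89): 100110010100111
Gen 7 (rule 161): 000000001000010
Gen 8 (rule 225): 111111100011000
Gen 9 (rule 89): 100000111011111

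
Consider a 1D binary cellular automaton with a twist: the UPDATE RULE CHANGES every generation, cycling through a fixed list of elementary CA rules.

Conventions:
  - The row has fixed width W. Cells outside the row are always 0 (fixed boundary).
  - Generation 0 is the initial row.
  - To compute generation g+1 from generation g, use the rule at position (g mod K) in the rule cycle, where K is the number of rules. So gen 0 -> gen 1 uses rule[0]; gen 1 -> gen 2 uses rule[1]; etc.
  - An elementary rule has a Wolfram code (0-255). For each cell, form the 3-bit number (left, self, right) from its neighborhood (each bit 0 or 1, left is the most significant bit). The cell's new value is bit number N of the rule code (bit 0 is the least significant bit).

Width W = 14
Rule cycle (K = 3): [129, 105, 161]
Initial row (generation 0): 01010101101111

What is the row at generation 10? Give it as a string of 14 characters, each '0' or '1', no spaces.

Answer: 00111111110000

Derivation:
Gen 0: 01010101101111
Gen 1 (rule 129): 00000000000110
Gen 2 (rule 105): 11111111110110
Gen 3 (rule 161): 01111111101000
Gen 4 (rule 129): 00111111000011
Gen 5 (rule 105): 10100001011011
Gen 6 (rule 161): 01001100100100
Gen 7 (rule 129): 00000000000001
Gen 8 (rule 105): 11111111111100
Gen 9 (rule 161): 01111111111001
Gen 10 (rule 129): 00111111110000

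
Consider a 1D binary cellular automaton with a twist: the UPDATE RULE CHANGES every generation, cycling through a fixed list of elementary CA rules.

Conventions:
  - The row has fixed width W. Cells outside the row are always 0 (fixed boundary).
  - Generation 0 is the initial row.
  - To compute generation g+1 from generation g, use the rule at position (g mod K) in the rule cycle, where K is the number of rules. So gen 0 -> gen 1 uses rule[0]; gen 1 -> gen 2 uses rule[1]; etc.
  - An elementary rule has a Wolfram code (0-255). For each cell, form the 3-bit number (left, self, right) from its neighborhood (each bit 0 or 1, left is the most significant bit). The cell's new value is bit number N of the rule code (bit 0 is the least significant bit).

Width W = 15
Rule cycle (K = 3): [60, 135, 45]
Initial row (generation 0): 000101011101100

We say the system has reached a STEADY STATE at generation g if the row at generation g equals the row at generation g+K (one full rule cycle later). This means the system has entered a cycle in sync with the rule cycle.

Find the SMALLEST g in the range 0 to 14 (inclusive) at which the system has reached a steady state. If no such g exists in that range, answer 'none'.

Gen 0: 000101011101100
Gen 1 (rule 60): 000111110011010
Gen 2 (rule 135): 111011100100010
Gen 3 (rule 45): 100110000101010
Gen 4 (rule 60): 110101000111111
Gen 5 (rule 135): 000101011011110
Gen 6 (rule 45): 110111110110000
Gen 7 (rule 60): 101100001101000
Gen 8 (rule 135): 100001110001011
Gen 9 (rule 45): 101101000101110
Gen 10 (rule 60): 111011100111001
Gen 11 (rule 135): 010001001010011
Gen 12 (rule 45): 010101001110010
Gen 13 (rule 60): 011111101001011
Gen 14 (rule 135): 101111001011000
Gen 15 (rule 45): 111000001110011
Gen 16 (rule 60): 100100001001010
Gen 17 (rule 135): 101101111011010

Answer: none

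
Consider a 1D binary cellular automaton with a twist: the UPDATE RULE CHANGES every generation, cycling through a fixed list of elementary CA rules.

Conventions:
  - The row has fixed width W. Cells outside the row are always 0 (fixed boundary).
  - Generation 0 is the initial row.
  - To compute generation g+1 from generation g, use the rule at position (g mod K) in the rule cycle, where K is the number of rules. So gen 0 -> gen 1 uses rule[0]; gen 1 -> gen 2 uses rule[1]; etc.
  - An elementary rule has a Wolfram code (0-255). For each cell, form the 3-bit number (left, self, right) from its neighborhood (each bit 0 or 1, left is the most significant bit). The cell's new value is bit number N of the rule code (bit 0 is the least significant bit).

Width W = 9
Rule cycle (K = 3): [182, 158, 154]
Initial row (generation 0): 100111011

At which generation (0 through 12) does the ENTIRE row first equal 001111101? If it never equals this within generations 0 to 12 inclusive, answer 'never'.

Gen 0: 100111011
Gen 1 (rule 182): 111010100
Gen 2 (rule 158): 110010110
Gen 3 (rule 154): 101100101
Gen 4 (rule 182): 110011111
Gen 5 (rule 158): 101111110
Gen 6 (rule 154): 001111101
Gen 7 (rule 182): 010111011
Gen 8 (rule 158): 110110010
Gen 9 (rule 154): 100101101
Gen 10 (rule 182): 111110011
Gen 11 (rule 158): 111101110
Gen 12 (rule 154): 111001101

Answer: 6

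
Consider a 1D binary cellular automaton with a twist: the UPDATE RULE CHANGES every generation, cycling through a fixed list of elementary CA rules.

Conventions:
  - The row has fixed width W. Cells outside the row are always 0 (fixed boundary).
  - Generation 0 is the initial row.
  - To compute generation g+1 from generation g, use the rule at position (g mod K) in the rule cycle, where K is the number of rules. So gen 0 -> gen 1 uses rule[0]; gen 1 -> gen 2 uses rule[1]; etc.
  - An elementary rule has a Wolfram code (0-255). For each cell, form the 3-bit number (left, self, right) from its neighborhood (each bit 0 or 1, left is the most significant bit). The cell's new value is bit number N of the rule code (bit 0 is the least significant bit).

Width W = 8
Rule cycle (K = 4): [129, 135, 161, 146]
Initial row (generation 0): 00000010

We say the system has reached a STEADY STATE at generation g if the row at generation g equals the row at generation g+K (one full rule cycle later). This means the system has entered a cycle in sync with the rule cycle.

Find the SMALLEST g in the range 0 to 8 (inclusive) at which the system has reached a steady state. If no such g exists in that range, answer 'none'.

Answer: 7

Derivation:
Gen 0: 00000010
Gen 1 (rule 129): 11111000
Gen 2 (rule 135): 01110011
Gen 3 (rule 161): 00100000
Gen 4 (rule 146): 01010000
Gen 5 (rule 129): 00000111
Gen 6 (rule 135): 11111010
Gen 7 (rule 161): 01110100
Gen 8 (rule 146): 10100010
Gen 9 (rule 129): 00001000
Gen 10 (rule 135): 11111011
Gen 11 (rule 161): 01110100
Gen 12 (rule 146): 10100010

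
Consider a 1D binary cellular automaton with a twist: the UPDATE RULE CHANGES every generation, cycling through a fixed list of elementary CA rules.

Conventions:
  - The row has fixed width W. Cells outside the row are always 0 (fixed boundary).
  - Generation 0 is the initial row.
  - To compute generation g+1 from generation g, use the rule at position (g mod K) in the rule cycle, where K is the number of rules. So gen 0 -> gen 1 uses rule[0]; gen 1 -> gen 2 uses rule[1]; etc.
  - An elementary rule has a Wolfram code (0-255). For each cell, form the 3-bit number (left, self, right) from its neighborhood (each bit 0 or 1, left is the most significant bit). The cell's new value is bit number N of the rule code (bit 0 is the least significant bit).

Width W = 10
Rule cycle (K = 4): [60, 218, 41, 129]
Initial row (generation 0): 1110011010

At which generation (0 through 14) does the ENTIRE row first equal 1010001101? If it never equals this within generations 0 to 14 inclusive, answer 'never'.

Answer: never

Derivation:
Gen 0: 1110011010
Gen 1 (rule 60): 1001010111
Gen 2 (rule 218): 0110000111
Gen 3 (rule 41): 0100110100
Gen 4 (rule 129): 0000000001
Gen 5 (rule 60): 0000000001
Gen 6 (rule 218): 0000000010
Gen 7 (rule 41): 1111111000
Gen 8 (rule 129): 0111110011
Gen 9 (rule 60): 0100001010
Gen 10 (rule 218): 1010010001
Gen 11 (rule 41): 0100000100
Gen 12 (rule 129): 0001110001
Gen 13 (rule 60): 0001001001
Gen 14 (rule 218): 0010110110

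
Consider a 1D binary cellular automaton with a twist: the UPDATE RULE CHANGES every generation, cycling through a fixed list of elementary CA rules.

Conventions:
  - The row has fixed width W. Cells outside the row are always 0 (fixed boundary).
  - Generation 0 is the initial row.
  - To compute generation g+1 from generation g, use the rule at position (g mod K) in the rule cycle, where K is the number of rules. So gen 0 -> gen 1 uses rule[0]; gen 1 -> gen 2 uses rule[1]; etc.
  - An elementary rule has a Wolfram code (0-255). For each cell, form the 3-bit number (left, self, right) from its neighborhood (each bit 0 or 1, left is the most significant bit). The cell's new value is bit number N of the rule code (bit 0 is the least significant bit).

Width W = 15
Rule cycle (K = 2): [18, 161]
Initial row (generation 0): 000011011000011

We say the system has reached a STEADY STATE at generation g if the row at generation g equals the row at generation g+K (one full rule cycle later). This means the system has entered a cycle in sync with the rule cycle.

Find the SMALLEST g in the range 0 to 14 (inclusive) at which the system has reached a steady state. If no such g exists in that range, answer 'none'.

Gen 0: 000011011000011
Gen 1 (rule 18): 000100000100100
Gen 2 (rule 161): 110001110000001
Gen 3 (rule 18): 001010001000010
Gen 4 (rule 161): 100100100011000
Gen 5 (rule 18): 011011010100100
Gen 6 (rule 161): 000100101000001
Gen 7 (rule 18): 001011000100010
Gen 8 (rule 161): 100100010001000
Gen 9 (rule 18): 011010101010100
Gen 10 (rule 161): 000101010101001
Gen 11 (rule 18): 001000000000110
Gen 12 (rule 161): 100011111110000
Gen 13 (rule 18): 010100000001000
Gen 14 (rule 161): 001001111100011
Gen 15 (rule 18): 010110000010100
Gen 16 (rule 161): 001000111001001

Answer: none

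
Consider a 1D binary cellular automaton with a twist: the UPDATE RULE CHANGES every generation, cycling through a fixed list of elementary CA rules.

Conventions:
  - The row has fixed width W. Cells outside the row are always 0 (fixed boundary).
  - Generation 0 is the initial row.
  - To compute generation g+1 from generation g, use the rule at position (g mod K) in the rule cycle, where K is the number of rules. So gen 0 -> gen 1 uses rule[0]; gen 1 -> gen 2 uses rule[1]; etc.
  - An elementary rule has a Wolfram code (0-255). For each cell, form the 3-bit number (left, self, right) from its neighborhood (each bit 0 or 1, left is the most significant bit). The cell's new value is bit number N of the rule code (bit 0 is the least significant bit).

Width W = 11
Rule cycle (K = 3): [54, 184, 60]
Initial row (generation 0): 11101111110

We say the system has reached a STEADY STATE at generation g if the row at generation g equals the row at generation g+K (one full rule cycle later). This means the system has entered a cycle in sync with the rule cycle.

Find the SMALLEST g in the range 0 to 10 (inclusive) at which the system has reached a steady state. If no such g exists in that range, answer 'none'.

Answer: none

Derivation:
Gen 0: 11101111110
Gen 1 (rule 54): 00010000001
Gen 2 (rule 184): 00001000000
Gen 3 (rule 60): 00001100000
Gen 4 (rule 54): 00010010000
Gen 5 (rule 184): 00001001000
Gen 6 (rule 60): 00001101100
Gen 7 (rule 54): 00010010010
Gen 8 (rule 184): 00001001001
Gen 9 (rule 60): 00001101101
Gen 10 (rule 54): 00010010011
Gen 11 (rule 184): 00001001010
Gen 12 (rule 60): 00001101111
Gen 13 (rule 54): 00010010000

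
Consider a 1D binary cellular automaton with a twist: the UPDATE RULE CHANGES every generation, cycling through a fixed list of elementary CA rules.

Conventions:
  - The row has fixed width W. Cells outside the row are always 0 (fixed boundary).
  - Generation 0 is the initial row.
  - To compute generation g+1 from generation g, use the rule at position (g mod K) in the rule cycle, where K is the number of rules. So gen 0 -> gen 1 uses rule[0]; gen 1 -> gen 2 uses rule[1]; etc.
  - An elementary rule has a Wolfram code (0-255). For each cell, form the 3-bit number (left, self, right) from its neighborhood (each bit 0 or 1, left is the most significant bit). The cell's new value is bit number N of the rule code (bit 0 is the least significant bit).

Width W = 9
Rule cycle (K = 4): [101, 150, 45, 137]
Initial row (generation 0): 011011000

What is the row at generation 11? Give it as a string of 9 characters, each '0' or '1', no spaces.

Gen 0: 011011000
Gen 1 (rule 101): 001101011
Gen 2 (rule 150): 010001000
Gen 3 (rule 45): 010101011
Gen 4 (rule 137): 000000010
Gen 5 (rule 101): 111111010
Gen 6 (rule 150): 011110011
Gen 7 (rule 45): 010000010
Gen 8 (rule 137): 000111000
Gen 9 (rule 101): 110001011
Gen 10 (rule 150): 001011000
Gen 11 (rule 45): 101110011

Answer: 101110011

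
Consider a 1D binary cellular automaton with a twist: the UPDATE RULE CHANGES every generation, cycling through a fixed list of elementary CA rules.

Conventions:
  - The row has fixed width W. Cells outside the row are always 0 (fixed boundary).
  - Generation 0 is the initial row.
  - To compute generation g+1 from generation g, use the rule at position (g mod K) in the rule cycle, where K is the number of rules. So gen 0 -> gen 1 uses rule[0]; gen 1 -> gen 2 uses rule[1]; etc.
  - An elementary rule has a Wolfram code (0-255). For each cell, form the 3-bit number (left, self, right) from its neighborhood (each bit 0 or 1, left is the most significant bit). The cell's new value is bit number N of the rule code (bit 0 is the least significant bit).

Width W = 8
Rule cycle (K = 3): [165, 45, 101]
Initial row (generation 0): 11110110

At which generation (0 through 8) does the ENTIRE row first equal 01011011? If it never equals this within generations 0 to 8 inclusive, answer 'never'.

Answer: 2

Derivation:
Gen 0: 11110110
Gen 1 (rule 165): 01101000
Gen 2 (rule 45): 01011011
Gen 3 (rule 101): 01101101
Gen 4 (rule 165): 00010011
Gen 5 (rule 45): 11010010
Gen 6 (rule 101): 01110010
Gen 7 (rule 165): 00100010
Gen 8 (rule 45): 10101010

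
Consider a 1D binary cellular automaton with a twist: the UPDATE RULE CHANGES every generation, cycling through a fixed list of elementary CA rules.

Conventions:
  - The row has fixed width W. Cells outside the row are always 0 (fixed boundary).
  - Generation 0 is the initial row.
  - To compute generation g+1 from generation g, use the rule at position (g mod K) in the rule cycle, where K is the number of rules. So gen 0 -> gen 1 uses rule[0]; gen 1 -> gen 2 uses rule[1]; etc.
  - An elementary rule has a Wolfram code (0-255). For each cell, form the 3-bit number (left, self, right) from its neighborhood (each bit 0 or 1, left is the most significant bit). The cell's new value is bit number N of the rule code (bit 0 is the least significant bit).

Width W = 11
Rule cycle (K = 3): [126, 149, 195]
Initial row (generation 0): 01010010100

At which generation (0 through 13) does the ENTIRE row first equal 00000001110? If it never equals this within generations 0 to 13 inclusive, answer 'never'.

Gen 0: 01010010100
Gen 1 (rule 126): 11111111110
Gen 2 (rule 149): 01111111101
Gen 3 (rule 195): 10111111100
Gen 4 (rule 126): 11100000110
Gen 5 (rule 149): 01011110001
Gen 6 (rule 195): 10001110110
Gen 7 (rule 126): 11011011111
Gen 8 (rule 149): 00000001110
Gen 9 (rule 195): 11111110110
Gen 10 (rule 126): 10000011111
Gen 11 (rule 149): 11111001110
Gen 12 (rule 195): 01111010110
Gen 13 (rule 126): 11001111111

Answer: 8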